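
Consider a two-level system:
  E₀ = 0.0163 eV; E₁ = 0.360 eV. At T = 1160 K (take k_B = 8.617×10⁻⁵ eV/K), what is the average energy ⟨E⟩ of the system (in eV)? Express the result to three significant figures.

0.0270 eV

k_BT = 8.617×10⁻⁵ × 1160 K = 0.099957 eV.
Eᵢ/kT = 0.16307, 3.6015.
Z = Σ e^(−Eᵢ/kT) = e^(−0.16307) + e^(−3.6015) = 0.84953 + 0.027283 = 0.87681.
⟨E⟩ = Σ Eᵢ e^(−Eᵢ/kT) / Z = (0.0163·0.84953 + 0.360·0.027283) / 0.87681 = 0.0270 eV.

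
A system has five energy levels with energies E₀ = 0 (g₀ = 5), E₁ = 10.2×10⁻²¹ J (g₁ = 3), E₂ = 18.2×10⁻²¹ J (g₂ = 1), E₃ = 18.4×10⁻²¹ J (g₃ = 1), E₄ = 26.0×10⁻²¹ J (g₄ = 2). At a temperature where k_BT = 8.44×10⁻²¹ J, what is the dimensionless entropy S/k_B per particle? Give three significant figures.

Eᵢ/kT = 0, 1.2085, 2.1564, 2.1801, 3.0806.
Z = Σ gᵢe^(−Eᵢ/kT) = 5·e^(−0) + 3·e^(−1.2085) + 1·e^(−2.1564) + 1·e^(−2.1801) + 2·e^(−3.0806) = 5.0000 + 0.89593 + 0.11574 + 0.11303 + 0.091863 = 6.2166.
⟨E⟩ = Σ EᵢPᵢ = 2.5276 ×10⁻²¹ J.
S/k_B = ln Z + ⟨E⟩/kT = ln(6.2166) + 2.5276/8.44 = 1.8272 + 0.29948 = 2.13.

2.13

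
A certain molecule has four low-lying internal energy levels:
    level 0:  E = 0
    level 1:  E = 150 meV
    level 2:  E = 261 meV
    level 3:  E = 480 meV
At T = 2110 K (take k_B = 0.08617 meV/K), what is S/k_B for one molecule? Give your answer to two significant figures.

1.1

k_BT = 0.08617 × 2110 K = 181.8 meV.
Eᵢ/kT = 0, 0.8251, 1.436, 2.640.
Z = Σ e^(−Eᵢ/kT) = e^(−0) + e^(−0.8251) + e^(−1.436) + e^(−2.640) = 1.000 + 0.4382 + 0.2379 + 0.07136 = 1.747.
⟨E⟩ = Σ EᵢPᵢ = 92.77 meV.
S/k_B = ln Z + ⟨E⟩/kT = ln(1.747) + 92.77/181.8 = 0.5579 + 0.5103 = 1.1.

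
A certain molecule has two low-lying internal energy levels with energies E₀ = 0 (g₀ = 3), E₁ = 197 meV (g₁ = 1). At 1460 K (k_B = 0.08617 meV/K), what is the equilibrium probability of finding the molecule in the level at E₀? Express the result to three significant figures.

0.935

k_BT = 0.08617 × 1460 K = 125.81 meV.
Eᵢ/kT = 0, 1.5659.
Z = Σ gᵢe^(−Eᵢ/kT) = 3·e^(−0) + 1·e^(−1.5659) = 3.0000 + 0.20890 = 3.2089.
P₀ = g₀ e^(−E₀/kT) / Z = 3.0000/3.2089 = 0.935.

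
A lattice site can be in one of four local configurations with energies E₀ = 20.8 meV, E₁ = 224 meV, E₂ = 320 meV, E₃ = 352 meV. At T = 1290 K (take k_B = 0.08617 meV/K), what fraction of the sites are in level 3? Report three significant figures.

0.0397

k_BT = 0.08617 × 1290 K = 111.16 meV.
Eᵢ/kT = 0.18712, 2.0151, 2.8787, 3.1666.
Z = Σ e^(−Eᵢ/kT) = e^(−0.18712) + e^(−2.0151) + e^(−2.8787) + e^(−3.1666) = 0.82934 + 0.13331 + 0.056208 + 0.042147 = 1.0610.
P₃ = e^(−E₃/kT) / Z = 0.042147/1.0610 = 0.0397.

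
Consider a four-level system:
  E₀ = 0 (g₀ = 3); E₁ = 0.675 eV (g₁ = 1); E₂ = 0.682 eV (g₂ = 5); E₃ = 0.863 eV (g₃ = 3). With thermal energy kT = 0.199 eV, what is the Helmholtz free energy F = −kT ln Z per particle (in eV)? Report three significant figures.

Eᵢ/kT = 0, 3.3920, 3.4271, 4.3367.
Z = Σ gᵢe^(−Eᵢ/kT) = 3·e^(−0) + 1·e^(−3.3920) + 5·e^(−3.4271) + 3·e^(−4.3367) = 3.0000 + 0.033641 + 0.16240 + 0.039239 = 3.2353.
F = −kT ln Z = −0.199 × ln(3.2353) = −0.199 × 1.1741 = -0.234 eV.

-0.234 eV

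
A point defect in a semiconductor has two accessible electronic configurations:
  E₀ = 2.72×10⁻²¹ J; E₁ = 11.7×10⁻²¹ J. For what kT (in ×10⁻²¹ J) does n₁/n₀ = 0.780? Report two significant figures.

36 ×10⁻²¹ J

n₁/n₀ = exp[−(E₁−E₀)/kT] = 0.780.
⇒ (E₁−E₀)/kT = ln(1/0.780) = ln(1.282) = 0.2484.
kT = 8.98 ×10⁻²¹ J / 0.2484 = 36 ×10⁻²¹ J.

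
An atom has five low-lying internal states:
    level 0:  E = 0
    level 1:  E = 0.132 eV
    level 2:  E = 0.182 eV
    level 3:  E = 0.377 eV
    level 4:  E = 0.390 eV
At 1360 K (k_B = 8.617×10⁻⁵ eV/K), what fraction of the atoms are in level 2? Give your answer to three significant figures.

k_BT = 8.617×10⁻⁵ × 1360 K = 0.11719 eV.
Eᵢ/kT = 0, 1.1264, 1.5530, 3.2170, 3.3279.
Z = Σ e^(−Eᵢ/kT) = e^(−0) + e^(−1.1264) + e^(−1.5530) + e^(−3.2170) + e^(−3.3279) = 1.0000 + 0.32420 + 0.21161 + 0.040075 + 0.035868 = 1.6118.
P₂ = e^(−E₂/kT) / Z = 0.21161/1.6118 = 0.131.

0.131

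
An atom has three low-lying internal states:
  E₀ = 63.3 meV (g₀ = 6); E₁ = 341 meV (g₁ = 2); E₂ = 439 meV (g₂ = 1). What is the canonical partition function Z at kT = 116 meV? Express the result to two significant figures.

Z = 3.6

Eᵢ/kT = 0.5457, 2.940, 3.784.
Z = Σ gᵢe^(−Eᵢ/kT) = 6·e^(−0.5457) + 2·e^(−2.940) + 1·e^(−3.784) = 3.477 + 0.1057 + 0.02273 = 3.605.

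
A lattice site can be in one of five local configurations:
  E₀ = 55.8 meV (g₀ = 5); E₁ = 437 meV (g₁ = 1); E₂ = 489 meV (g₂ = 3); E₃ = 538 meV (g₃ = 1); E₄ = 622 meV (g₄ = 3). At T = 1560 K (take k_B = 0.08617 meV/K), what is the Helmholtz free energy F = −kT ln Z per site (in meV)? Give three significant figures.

k_BT = 0.08617 × 1560 K = 134.43 meV.
Eᵢ/kT = 0.41509, 3.2508, 3.6376, 4.0021, 4.6269.
Z = Σ gᵢe^(−Eᵢ/kT) = 5·e^(−0.41509) + 1·e^(−3.2508) + 3·e^(−3.6376) + 1·e^(−4.0021) + 3·e^(−4.6269) = 3.3014 + 0.038743 + 0.078946 + 0.018277 + 0.029355 = 3.4667.
F = −kT ln Z = −134.43 × ln(3.4667) = −134.43 × 1.2432 = -167 meV.

-167 meV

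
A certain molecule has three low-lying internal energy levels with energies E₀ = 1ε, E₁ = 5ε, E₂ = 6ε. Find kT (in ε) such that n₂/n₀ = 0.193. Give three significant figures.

n₂/n₀ = exp[−(E₂−E₀)/kT] = 0.193.
⇒ (E₂−E₀)/kT = ln(1/0.193) = ln(5.1813) = 1.6451.
kT = 5ε / 1.6451 = 3.04 ε.

3.04 ε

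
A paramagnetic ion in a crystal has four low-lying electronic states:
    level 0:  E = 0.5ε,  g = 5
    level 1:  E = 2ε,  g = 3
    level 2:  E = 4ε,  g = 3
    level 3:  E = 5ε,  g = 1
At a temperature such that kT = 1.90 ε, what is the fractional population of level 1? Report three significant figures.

0.197

Eᵢ/kT = 0.26316, 1.0526, 2.1053, 2.6316.
Z = Σ gᵢe^(−Eᵢ/kT) = 5·e^(−0.26316) + 3·e^(−1.0526) + 3·e^(−2.1053) + 1·e^(−2.6316) = 3.8431 + 1.0471 + 0.36543 + 0.071963 = 5.3276.
P₁ = g₁ e^(−E₁/kT) / Z = 1.0471/5.3276 = 0.197.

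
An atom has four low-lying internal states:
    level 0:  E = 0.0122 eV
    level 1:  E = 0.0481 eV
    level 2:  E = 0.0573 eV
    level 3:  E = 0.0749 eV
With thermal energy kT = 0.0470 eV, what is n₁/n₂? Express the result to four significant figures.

1.216

n₁/n₂ = exp[−(E₁−E₂)/kT] = exp(−(-0.0092 eV)/(0.0470 eV)) = exp(0.195745) = 1.216.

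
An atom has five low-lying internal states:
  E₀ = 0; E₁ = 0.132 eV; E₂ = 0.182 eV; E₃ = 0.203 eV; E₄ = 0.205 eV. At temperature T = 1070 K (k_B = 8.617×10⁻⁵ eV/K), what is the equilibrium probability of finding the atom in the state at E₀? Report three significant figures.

0.626

k_BT = 8.617×10⁻⁵ × 1070 K = 0.092202 eV.
Eᵢ/kT = 0, 1.4316, 1.9739, 2.2017, 2.2234.
Z = Σ e^(−Eᵢ/kT) = e^(−0) + e^(−1.4316) + e^(−1.9739) + e^(−2.2017) + e^(−2.2234) = 1.0000 + 0.23893 + 0.13891 + 0.11061 + 0.10824 = 1.5967.
P₀ = e^(−E₀/kT) / Z = 1.0000/1.5967 = 0.626.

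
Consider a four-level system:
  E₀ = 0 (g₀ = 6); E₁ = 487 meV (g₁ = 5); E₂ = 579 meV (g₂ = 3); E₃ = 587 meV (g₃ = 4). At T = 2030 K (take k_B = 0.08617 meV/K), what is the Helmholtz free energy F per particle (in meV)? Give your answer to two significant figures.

k_BT = 0.08617 × 2030 K = 174.9 meV.
Eᵢ/kT = 0, 2.784, 3.310, 3.356.
Z = Σ gᵢe^(−Eᵢ/kT) = 6·e^(−0) + 5·e^(−2.784) + 3·e^(−3.310) + 4·e^(−3.356) = 6.000 + 0.3090 + 0.1095 + 0.1395 = 6.558.
F = −kT ln Z = −174.9 × ln(6.558) = −174.9 × 1.881 = -330 meV.

-330 meV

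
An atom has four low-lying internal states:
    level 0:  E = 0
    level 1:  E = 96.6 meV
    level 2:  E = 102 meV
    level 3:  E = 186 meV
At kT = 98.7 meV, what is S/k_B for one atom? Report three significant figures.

1.18

Eᵢ/kT = 0, 0.97872, 1.0334, 1.8845.
Z = Σ e^(−Eᵢ/kT) = e^(−0) + e^(−0.97872) + e^(−1.0334) + e^(−1.8845) = 1.0000 + 0.37579 + 0.35580 + 0.15190 = 1.8835.
⟨E⟩ = Σ EᵢPᵢ = 53.542 meV.
S/k_B = ln Z + ⟨E⟩/kT = ln(1.8835) + 53.542/98.7 = 0.63313 + 0.54247 = 1.18.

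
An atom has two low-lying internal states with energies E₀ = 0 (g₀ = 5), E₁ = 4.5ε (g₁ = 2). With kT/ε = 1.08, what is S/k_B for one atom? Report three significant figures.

1.64

Eᵢ/kT = 0, 4.1667.
Z = Σ gᵢe^(−Eᵢ/kT) = 5·e^(−0) + 2·e^(−4.1667) = 5.0000 + 0.031007 = 5.0310.
⟨E⟩ = Σ EᵢPᵢ = 0.027734 ε.
S/k_B = ln Z + ⟨E⟩/kT = ln(5.0310) + 0.027734/1.08 = 1.6156 + 0.025680 = 1.64.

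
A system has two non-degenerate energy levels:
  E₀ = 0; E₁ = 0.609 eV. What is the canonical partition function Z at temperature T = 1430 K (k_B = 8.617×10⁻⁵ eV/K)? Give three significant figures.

Z = 1.01

k_BT = 8.617×10⁻⁵ × 1430 K = 0.12322 eV.
Eᵢ/kT = 0, 4.9424.
Z = Σ e^(−Eᵢ/kT) = e^(−0) + e^(−4.9424) = 1.0000 + 0.0071374 = 1.0071.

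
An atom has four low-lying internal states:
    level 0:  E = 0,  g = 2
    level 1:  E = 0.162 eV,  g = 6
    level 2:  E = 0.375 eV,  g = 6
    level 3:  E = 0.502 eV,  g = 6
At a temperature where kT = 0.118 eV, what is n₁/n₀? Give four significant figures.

0.7601

n₁/n₀ = (g₁/g₀) exp[−(E₁−E₀)/kT] = (6/2) × exp(−(0.162 eV)/(0.118 eV)) = (6/2) × exp(-1.37288) = 0.7601.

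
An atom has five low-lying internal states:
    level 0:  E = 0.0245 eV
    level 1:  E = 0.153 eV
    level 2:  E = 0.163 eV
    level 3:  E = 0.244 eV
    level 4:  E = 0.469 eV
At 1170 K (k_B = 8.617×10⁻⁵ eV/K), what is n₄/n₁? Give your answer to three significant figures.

0.0435

k_BT = 8.617×10⁻⁵ × 1170 K = 0.10082 eV.
n₄/n₁ = exp[−(E₄−E₁)/kT] = exp(−(0.316 eV)/(0.10082 eV)) = exp(-3.1343) = 0.0435.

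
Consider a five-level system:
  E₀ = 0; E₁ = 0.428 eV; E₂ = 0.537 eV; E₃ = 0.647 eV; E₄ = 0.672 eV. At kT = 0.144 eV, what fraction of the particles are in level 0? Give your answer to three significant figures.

Eᵢ/kT = 0, 2.9722, 3.7292, 4.4931, 4.6667.
Z = Σ e^(−Eᵢ/kT) = e^(−0) + e^(−2.9722) + e^(−3.7292) + e^(−4.4931) + e^(−4.6667) = 1.0000 + 0.051191 + 0.024012 + 0.011186 + 0.0094032 = 1.0958.
P₀ = e^(−E₀/kT) / Z = 1.0000/1.0958 = 0.913.

0.913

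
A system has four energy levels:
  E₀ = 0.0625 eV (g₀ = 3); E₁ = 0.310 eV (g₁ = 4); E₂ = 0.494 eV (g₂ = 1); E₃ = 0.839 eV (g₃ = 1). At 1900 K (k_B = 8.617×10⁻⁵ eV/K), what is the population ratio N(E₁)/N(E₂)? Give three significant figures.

12.3

k_BT = 8.617×10⁻⁵ × 1900 K = 0.16372 eV.
n₁/n₂ = (g₁/g₂) exp[−(E₁−E₂)/kT] = (4/1) × exp(−(-0.184 eV)/(0.16372 eV)) = (4/1) × exp(1.1239) = 12.3.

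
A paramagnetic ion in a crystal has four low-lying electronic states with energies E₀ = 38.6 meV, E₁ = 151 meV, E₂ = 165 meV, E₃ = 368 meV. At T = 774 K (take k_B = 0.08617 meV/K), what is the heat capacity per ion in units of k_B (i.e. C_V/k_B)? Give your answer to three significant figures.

0.702

k_BT = 0.08617 × 774 K = 66.696 meV.
Eᵢ/kT = 0.57875, 2.2640, 2.4739, 5.5176.
Z = Σ e^(−Eᵢ/kT) = e^(−0.57875) + e^(−2.2640) + e^(−2.4739) + e^(−5.5176) = 0.56060 + 0.10393 + 0.084256 + 0.0040155 = 0.75280.
⟨E⟩ = 70.022 meV, ⟨E²⟩ = 8026.9 meV².
C_V/k_B = (⟨E²⟩ − ⟨E⟩²)/(kT)² = (8026.9 − 4903.1)/4448.4 = 0.702.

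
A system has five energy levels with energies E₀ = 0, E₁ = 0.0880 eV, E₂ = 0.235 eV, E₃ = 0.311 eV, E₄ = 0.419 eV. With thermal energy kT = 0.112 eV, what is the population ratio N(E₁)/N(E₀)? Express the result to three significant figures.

n₁/n₀ = exp[−(E₁−E₀)/kT] = exp(−(0.0880 eV)/(0.112 eV)) = exp(-0.78571) = 0.456.

0.456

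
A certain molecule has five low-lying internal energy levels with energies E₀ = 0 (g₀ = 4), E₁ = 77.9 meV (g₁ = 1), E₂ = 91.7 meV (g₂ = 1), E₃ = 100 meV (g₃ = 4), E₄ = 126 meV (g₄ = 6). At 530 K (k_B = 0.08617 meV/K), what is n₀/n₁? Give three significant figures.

k_BT = 0.08617 × 530 K = 45.670 meV.
n₀/n₁ = (g₀/g₁) exp[−(E₀−E₁)/kT] = (4/1) × exp(−(-77.9 meV)/(45.670 meV)) = (4/1) × exp(1.7057) = 22.0.

22.0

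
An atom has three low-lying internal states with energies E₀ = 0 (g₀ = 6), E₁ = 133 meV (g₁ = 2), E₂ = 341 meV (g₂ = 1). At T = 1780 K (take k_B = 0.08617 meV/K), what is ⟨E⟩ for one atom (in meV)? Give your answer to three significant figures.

21.4 meV

k_BT = 0.08617 × 1780 K = 153.38 meV.
Eᵢ/kT = 0, 0.86713, 2.2232.
Z = Σ gᵢe^(−Eᵢ/kT) = 6·e^(−0) + 2·e^(−0.86713) + 1·e^(−2.2232) = 6.0000 + 0.84031 + 0.10826 = 6.9486.
⟨E⟩ = Σ Eᵢ gᵢe^(−Eᵢ/kT) / Z = (0·6.0000 + 133·0.84031 + 341·0.10826) / 6.9486 = 21.4 meV.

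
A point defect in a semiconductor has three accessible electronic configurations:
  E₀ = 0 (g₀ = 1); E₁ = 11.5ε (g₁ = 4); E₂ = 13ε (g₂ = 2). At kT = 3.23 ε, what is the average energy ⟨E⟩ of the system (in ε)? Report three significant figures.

1.54 ε

Eᵢ/kT = 0, 3.5604, 4.0248.
Z = Σ gᵢe^(−Eᵢ/kT) = 1·e^(−0) + 4·e^(−3.5604) + 2·e^(−4.0248) = 1.0000 + 0.11371 + 0.035734 = 1.1494.
⟨E⟩ = Σ Eᵢ gᵢe^(−Eᵢ/kT) / Z = (0·1.0000 + 11.5·0.11371 + 13·0.035734) / 1.1494 = 1.54 ε.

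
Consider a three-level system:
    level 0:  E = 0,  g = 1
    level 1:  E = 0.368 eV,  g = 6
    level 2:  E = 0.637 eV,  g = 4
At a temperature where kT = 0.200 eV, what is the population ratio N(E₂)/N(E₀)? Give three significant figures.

0.166

n₂/n₀ = (g₂/g₀) exp[−(E₂−E₀)/kT] = (4/1) × exp(−(0.637 eV)/(0.200 eV)) = (4/1) × exp(-3.1850) = 0.166.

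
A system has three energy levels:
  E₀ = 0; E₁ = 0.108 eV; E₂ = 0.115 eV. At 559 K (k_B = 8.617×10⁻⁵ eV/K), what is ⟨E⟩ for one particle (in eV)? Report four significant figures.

0.01839 eV

k_BT = 8.617×10⁻⁵ × 559 K = 0.0481690 eV.
Eᵢ/kT = 0, 2.24211, 2.38743.
Z = Σ e^(−Eᵢ/kT) = e^(−0) + e^(−2.24211) + e^(−2.38743) = 1.00000 + 0.106234 + 0.0918655 = 1.19810.
⟨E⟩ = Σ Eᵢ e^(−Eᵢ/kT) / Z = (0·1.00000 + 0.108·0.106234 + 0.115·0.0918655) / 1.19810 = 0.01839 eV.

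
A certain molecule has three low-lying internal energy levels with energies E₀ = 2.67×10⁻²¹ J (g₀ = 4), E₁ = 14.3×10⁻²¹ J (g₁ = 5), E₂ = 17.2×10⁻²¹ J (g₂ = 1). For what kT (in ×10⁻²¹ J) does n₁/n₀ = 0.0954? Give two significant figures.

4.5 ×10⁻²¹ J

n₁/n₀ = (g₁/g₀) exp[−(E₁−E₀)/kT] = 0.0954.
⇒ (E₁−E₀)/kT = ln((5/4)/0.0954) = ln(13.10) = 2.573.
kT = 11.63 ×10⁻²¹ J / 2.573 = 4.5 ×10⁻²¹ J.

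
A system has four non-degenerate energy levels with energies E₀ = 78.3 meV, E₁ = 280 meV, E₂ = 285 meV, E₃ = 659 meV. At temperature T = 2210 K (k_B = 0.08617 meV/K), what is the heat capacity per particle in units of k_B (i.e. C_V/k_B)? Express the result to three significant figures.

k_BT = 0.08617 × 2210 K = 190.44 meV.
Eᵢ/kT = 0.41115, 1.4703, 1.4965, 3.4604.
Z = Σ e^(−Eᵢ/kT) = e^(−0.41115) + e^(−1.4703) + e^(−1.4965) + e^(−3.4604) = 0.66289 + 0.22986 + 0.22391 + 0.031417 = 1.1481.
⟨E⟩ = 174.88 meV, ⟨E²⟩ = 46961 meV².
C_V/k_B = (⟨E²⟩ − ⟨E⟩²)/(kT)² = (46961 − 30583)/36267 = 0.452.

0.452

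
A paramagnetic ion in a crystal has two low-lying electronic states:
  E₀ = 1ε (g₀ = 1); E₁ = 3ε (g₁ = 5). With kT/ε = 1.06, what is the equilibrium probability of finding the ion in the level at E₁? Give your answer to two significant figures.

0.43

Eᵢ/kT = 0.9434, 2.830.
Z = Σ gᵢe^(−Eᵢ/kT) = 1·e^(−0.9434) + 5·e^(−2.830) = 0.3893 + 0.2951 = 0.6844.
P₁ = g₁ e^(−E₁/kT) / Z = 0.2951/0.6844 = 0.43.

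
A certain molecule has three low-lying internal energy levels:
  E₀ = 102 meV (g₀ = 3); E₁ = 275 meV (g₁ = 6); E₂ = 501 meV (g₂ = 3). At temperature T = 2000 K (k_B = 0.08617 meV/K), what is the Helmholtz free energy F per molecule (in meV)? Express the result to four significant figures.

-191.6 meV

k_BT = 0.08617 × 2000 K = 172.340 meV.
Eᵢ/kT = 0.591853, 1.59568, 2.90704.
Z = Σ gᵢe^(−Eᵢ/kT) = 3·e^(−0.591853) + 6·e^(−1.59568) + 3·e^(−2.90704) = 1.65990 + 1.21662 + 0.163912 = 3.04043.
F = −kT ln Z = −172.340 × ln(3.04043) = −172.340 × 1.11200 = -191.6 meV.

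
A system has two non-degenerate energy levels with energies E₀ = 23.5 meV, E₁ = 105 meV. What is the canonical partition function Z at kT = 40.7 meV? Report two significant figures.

Eᵢ/kT = 0.5774, 2.580.
Z = Σ e^(−Eᵢ/kT) = e^(−0.5774) + e^(−2.580) = 0.5614 + 0.07577 = 0.6372.

Z = 0.64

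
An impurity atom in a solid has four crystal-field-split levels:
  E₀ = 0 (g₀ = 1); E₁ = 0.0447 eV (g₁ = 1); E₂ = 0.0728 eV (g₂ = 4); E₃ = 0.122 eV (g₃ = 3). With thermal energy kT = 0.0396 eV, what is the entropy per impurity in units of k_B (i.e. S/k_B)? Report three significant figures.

1.67

Eᵢ/kT = 0, 1.1288, 1.8384, 3.0808.
Z = Σ gᵢe^(−Eᵢ/kT) = 1·e^(−0) + 1·e^(−1.1288) + 4·e^(−1.8384) + 3·e^(−3.0808) = 1.0000 + 0.32342 + 0.63629 + 0.13777 = 2.0975.
⟨E⟩ = Σ EᵢPᵢ = 0.036990 eV.
S/k_B = ln Z + ⟨E⟩/kT = ln(2.0975) + 0.036990/0.0396 = 0.74075 + 0.93409 = 1.67.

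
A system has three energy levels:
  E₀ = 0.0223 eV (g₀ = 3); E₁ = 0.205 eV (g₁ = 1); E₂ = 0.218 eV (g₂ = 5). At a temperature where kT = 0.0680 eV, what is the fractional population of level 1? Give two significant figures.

0.020

Eᵢ/kT = 0.3279, 3.015, 3.206.
Z = Σ gᵢe^(−Eᵢ/kT) = 3·e^(−0.3279) + 1·e^(−3.015) + 5·e^(−3.206) = 2.161 + 0.04905 + 0.2026 = 2.413.
P₁ = g₁ e^(−E₁/kT) / Z = 0.04905/2.413 = 0.020.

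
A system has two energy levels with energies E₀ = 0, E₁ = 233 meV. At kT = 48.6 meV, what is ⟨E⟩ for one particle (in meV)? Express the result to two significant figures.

1.9 meV

Eᵢ/kT = 0, 4.794.
Z = Σ e^(−Eᵢ/kT) = e^(−0) + e^(−4.794) = 1.000 + 0.008279 = 1.008.
⟨E⟩ = Σ Eᵢ e^(−Eᵢ/kT) / Z = (0·1.000 + 233·0.008279) / 1.008 = 1.9 meV.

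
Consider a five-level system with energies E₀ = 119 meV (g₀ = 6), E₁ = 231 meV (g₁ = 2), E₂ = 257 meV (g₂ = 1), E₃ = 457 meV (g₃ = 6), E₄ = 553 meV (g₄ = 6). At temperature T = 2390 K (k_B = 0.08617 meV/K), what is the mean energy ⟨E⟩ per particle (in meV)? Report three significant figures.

k_BT = 0.08617 × 2390 K = 205.95 meV.
Eᵢ/kT = 0.57781, 1.1216, 1.2479, 2.2190, 2.6851.
Z = Σ gᵢe^(−Eᵢ/kT) = 6·e^(−0.57781) + 2·e^(−1.1216) + 1·e^(−1.2479) + 6·e^(−2.2190) + 6·e^(−2.6851) = 3.3668 + 0.65152 + 0.28711 + 0.65231 + 0.40929 = 5.3670.
⟨E⟩ = Σ Eᵢ gᵢe^(−Eᵢ/kT) / Z = (119·3.3668 + 231·0.65152 + 257·0.28711 + 457·0.65231 + 553·0.40929) / 5.3670 = 214 meV.

214 meV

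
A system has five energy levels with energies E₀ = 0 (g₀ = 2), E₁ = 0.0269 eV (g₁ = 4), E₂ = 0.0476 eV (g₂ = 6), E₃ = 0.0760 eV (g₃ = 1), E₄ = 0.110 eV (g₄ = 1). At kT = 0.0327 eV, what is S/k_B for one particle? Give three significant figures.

Eᵢ/kT = 0, 0.82263, 1.4557, 2.3242, 3.3639.
Z = Σ gᵢe^(−Eᵢ/kT) = 2·e^(−0) + 4·e^(−0.82263) + 6·e^(−1.4557) + 1·e^(−2.3242) + 1·e^(−3.3639) = 2.0000 + 1.7571 + 1.3994 + 0.097862 + 0.034600 = 5.2890.
⟨E⟩ = Σ EᵢPᵢ = 0.023657 eV.
S/k_B = ln Z + ⟨E⟩/kT = ln(5.2890) + 0.023657/0.0327 = 1.6656 + 0.72346 = 2.39.

2.39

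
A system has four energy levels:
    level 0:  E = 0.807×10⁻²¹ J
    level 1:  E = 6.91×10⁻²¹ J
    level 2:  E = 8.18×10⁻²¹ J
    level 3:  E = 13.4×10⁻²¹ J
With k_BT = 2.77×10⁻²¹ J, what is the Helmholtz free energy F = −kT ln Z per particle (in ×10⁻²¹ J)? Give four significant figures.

0.3231 ×10⁻²¹ J

Eᵢ/kT = 0.291336, 2.49458, 2.95307, 4.83755.
Z = Σ e^(−Eᵢ/kT) = e^(−0.291336) + e^(−2.49458) + e^(−2.95307) + e^(−4.83755) = 0.747265 + 0.0825311 + 0.0521793 + 0.00792645 = 0.889902.
F = −kT ln Z = −2.77 × ln(0.889902) = −2.77 × -0.116644 = 0.3231 ×10⁻²¹ J.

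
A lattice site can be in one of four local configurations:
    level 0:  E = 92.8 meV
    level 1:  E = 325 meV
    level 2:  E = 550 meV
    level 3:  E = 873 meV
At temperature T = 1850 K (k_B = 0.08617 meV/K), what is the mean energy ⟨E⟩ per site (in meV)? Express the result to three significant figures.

k_BT = 0.08617 × 1850 K = 159.41 meV.
Eᵢ/kT = 0.58215, 2.0388, 3.4502, 5.4764.
Z = Σ e^(−Eᵢ/kT) = e^(−0.58215) + e^(−2.0388) + e^(−3.4502) + e^(−5.4764) = 0.55870 + 0.13018 + 0.031739 + 0.0041844 = 0.72480.
⟨E⟩ = Σ Eᵢ e^(−Eᵢ/kT) / Z = (92.8·0.55870 + 325·0.13018 + 550·0.031739 + 873·0.0041844) / 0.72480 = 159 meV.

159 meV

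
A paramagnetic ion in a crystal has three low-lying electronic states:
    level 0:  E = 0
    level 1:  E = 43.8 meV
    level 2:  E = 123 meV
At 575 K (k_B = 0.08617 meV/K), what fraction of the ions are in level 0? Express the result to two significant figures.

k_BT = 0.08617 × 575 K = 49.55 meV.
Eᵢ/kT = 0, 0.8840, 2.482.
Z = Σ e^(−Eᵢ/kT) = e^(−0) + e^(−0.8840) + e^(−2.482) = 1.000 + 0.4131 + 0.08358 = 1.497.
P₀ = e^(−E₀/kT) / Z = 1.000/1.497 = 0.67.

0.67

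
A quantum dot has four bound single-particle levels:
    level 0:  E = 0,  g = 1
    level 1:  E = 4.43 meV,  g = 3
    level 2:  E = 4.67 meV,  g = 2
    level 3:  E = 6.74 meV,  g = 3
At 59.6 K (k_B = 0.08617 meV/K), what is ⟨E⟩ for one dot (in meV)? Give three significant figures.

k_BT = 0.08617 × 59.6 K = 5.1357 meV.
Eᵢ/kT = 0, 0.86259, 0.90932, 1.3124.
Z = Σ gᵢe^(−Eᵢ/kT) = 1·e^(−0) + 3·e^(−0.86259) + 2·e^(−0.90932) + 3·e^(−1.3124) = 1.0000 + 1.2662 + 0.80560 + 0.80752 = 3.8793.
⟨E⟩ = Σ Eᵢ gᵢe^(−Eᵢ/kT) / Z = (0·1.0000 + 4.43·1.2662 + 4.67·0.80560 + 6.74·0.80752) / 3.8793 = 3.82 meV.

3.82 meV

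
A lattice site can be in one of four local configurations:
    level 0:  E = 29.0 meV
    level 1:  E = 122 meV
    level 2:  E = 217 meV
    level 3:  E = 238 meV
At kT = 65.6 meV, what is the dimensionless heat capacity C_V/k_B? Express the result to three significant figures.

0.798

Eᵢ/kT = 0.44207, 1.8598, 3.3079, 3.6280.
Z = Σ e^(−Eᵢ/kT) = e^(−0.44207) + e^(−1.8598) + e^(−3.3079) + e^(−3.6280) = 0.64270 + 0.15570 + 0.036593 + 0.026569 = 0.86156.
⟨E⟩ = 60.237 meV, ⟨E²⟩ = 7064.0 meV².
C_V/k_B = (⟨E²⟩ − ⟨E⟩²)/(kT)² = (7064.0 − 3628.5)/4303.4 = 0.798.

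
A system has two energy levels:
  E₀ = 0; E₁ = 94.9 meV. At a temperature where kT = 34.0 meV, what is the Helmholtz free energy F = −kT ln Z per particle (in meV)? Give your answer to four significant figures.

Eᵢ/kT = 0, 2.79118.
Z = Σ e^(−Eᵢ/kT) = e^(−0) + e^(−2.79118) = 1.00000 + 0.0613488 = 1.06135.
F = −kT ln Z = −34.0 × ln(1.06135) = −34.0 × 0.0595417 = -2.024 meV.

-2.024 meV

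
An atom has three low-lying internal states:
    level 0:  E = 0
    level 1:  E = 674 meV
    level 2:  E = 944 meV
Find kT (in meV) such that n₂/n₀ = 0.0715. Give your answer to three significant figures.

n₂/n₀ = exp[−(E₂−E₀)/kT] = 0.0715.
⇒ (E₂−E₀)/kT = ln(1/0.0715) = ln(13.986) = 2.6381.
kT = 944 meV / 2.6381 = 358 meV.

358 meV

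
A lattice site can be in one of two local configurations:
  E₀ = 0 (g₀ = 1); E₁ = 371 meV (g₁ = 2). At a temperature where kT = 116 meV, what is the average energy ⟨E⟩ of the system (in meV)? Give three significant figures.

28.0 meV

Eᵢ/kT = 0, 3.1983.
Z = Σ gᵢe^(−Eᵢ/kT) = 1·e^(−0) + 2·e^(−3.1983) = 1.0000 + 0.081663 = 1.0817.
⟨E⟩ = Σ Eᵢ gᵢe^(−Eᵢ/kT) / Z = (0·1.0000 + 371·0.081663) / 1.0817 = 28.0 meV.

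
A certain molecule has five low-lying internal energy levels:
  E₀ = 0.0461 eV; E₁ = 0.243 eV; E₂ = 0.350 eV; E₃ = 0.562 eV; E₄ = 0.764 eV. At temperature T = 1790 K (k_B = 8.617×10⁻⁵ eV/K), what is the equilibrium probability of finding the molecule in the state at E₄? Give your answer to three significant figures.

k_BT = 8.617×10⁻⁵ × 1790 K = 0.15424 eV.
Eᵢ/kT = 0.29888, 1.5755, 2.2692, 3.6437, 4.9533.
Z = Σ e^(−Eᵢ/kT) = e^(−0.29888) + e^(−1.5755) + e^(−2.2692) + e^(−3.6437) + e^(−4.9533) = 0.74165 + 0.20690 + 0.10339 + 0.026155 + 0.0070601 = 1.0852.
P₄ = e^(−E₄/kT) / Z = 0.0070601/1.0852 = 0.00651.

0.00651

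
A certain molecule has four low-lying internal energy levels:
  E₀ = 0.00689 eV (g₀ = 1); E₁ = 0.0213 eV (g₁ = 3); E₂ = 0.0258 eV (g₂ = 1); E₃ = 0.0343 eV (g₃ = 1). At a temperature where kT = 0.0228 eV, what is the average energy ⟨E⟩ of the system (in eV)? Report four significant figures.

Eᵢ/kT = 0.302193, 0.934211, 1.13158, 1.50439.
Z = Σ gᵢe^(−Eᵢ/kT) = 1·e^(−0.302193) + 3·e^(−0.934211) + 1·e^(−1.13158) + 1·e^(−1.50439) = 0.739195 + 1.17869 + 0.322523 + 0.222153 = 2.46256.
⟨E⟩ = Σ Eᵢ gᵢe^(−Eᵢ/kT) / Z = (0.00689·0.739195 + 0.0213·1.17869 + 0.0258·0.322523 + 0.0343·0.222153) / 2.46256 = 0.01874 eV.

0.01874 eV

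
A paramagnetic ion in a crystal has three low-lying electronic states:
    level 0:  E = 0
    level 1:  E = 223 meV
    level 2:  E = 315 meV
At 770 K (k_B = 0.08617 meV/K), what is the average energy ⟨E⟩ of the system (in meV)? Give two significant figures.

k_BT = 0.08617 × 770 K = 66.35 meV.
Eᵢ/kT = 0, 3.361, 4.748.
Z = Σ e^(−Eᵢ/kT) = e^(−0) + e^(−3.361) + e^(−4.748) = 1.000 + 0.03470 + 0.008669 = 1.043.
⟨E⟩ = Σ Eᵢ e^(−Eᵢ/kT) / Z = (0·1.000 + 223·0.03470 + 315·0.008669) / 1.043 = 10 meV.

10 meV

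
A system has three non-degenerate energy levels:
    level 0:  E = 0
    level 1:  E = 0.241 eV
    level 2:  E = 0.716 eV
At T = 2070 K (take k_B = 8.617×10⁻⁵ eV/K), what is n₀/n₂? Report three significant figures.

k_BT = 8.617×10⁻⁵ × 2070 K = 0.17837 eV.
n₀/n₂ = exp[−(E₀−E₂)/kT] = exp(−(-0.716 eV)/(0.17837 eV)) = exp(4.0141) = 55.4.

55.4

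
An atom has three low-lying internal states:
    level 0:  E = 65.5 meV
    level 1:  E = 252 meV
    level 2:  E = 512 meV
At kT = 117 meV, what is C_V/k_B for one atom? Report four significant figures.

Eᵢ/kT = 0.559829, 2.15385, 4.37607.
Z = Σ e^(−Eᵢ/kT) = e^(−0.559829) + e^(−2.15385) + e^(−4.37607) = 0.571307 + 0.116037 + 0.0125747 = 0.699919.
⟨E⟩ = 104.441 meV, ⟨E²⟩ = 18739.7 meV².
C_V/k_B = (⟨E²⟩ − ⟨E⟩²)/(kT)² = (18739.7 − 10907.9)/13689.0 = 0.5721.

0.5721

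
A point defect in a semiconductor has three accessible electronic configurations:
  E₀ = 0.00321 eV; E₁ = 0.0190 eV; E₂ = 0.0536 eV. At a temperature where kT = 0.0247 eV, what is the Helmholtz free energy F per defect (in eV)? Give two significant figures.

-0.0093 eV

Eᵢ/kT = 0.1300, 0.7692, 2.170.
Z = Σ e^(−Eᵢ/kT) = e^(−0.1300) + e^(−0.7692) + e^(−2.170) = 0.8781 + 0.4634 + 0.1142 = 1.456.
F = −kT ln Z = −0.0247 × ln(1.456) = −0.0247 × 0.3757 = -0.0093 eV.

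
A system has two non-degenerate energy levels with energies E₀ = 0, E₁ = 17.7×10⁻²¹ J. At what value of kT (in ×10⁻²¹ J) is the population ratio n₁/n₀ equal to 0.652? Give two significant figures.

n₁/n₀ = exp[−(E₁−E₀)/kT] = 0.652.
⇒ (E₁−E₀)/kT = ln(1/0.652) = ln(1.534) = 0.4279.
kT = 17.7 ×10⁻²¹ J / 0.4279 = 41 ×10⁻²¹ J.

41 ×10⁻²¹ J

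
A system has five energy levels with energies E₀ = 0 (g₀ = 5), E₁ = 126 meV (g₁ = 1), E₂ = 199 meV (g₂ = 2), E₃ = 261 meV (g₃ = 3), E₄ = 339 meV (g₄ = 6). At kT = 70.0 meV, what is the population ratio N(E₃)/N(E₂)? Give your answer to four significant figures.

0.6186

n₃/n₂ = (g₃/g₂) exp[−(E₃−E₂)/kT] = (3/2) × exp(−(62 meV)/(70.0 meV)) = (3/2) × exp(-0.885714) = 0.6186.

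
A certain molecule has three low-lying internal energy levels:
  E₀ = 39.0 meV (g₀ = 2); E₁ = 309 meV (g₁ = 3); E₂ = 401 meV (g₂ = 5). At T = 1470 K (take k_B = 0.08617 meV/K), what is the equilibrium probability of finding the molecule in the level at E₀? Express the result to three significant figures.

k_BT = 0.08617 × 1470 K = 126.67 meV.
Eᵢ/kT = 0.30789, 2.4394, 3.1657.
Z = Σ gᵢe^(−Eᵢ/kT) = 2·e^(−0.30789) + 3·e^(−2.4394) + 5·e^(−3.1657) = 1.4700 + 0.26164 + 0.21092 = 1.9426.
P₀ = g₀ e^(−E₀/kT) / Z = 1.4700/1.9426 = 0.757.

0.757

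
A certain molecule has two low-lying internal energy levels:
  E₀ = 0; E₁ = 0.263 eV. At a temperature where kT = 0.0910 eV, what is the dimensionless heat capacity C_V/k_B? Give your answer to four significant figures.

0.4166

Eᵢ/kT = 0, 2.89011.
Z = Σ e^(−Eᵢ/kT) = e^(−0) + e^(−2.89011) = 1.00000 + 0.0555701 = 1.05557.
⟨E⟩ = 0.0138455 eV, ⟨E²⟩ = 0.00364138 eV².
C_V/k_B = (⟨E²⟩ − ⟨E⟩²)/(kT)² = (0.00364138 − 0.000191698)/0.00828100 = 0.4166.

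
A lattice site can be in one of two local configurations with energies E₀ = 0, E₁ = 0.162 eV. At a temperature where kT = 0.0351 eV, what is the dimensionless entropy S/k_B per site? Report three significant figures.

0.0551

Eᵢ/kT = 0, 4.6154.
Z = Σ e^(−Eᵢ/kT) = e^(−0) + e^(−4.6154) = 1.0000 + 0.0098982 = 1.0099.
⟨E⟩ = Σ EᵢPᵢ = 0.0015878 eV.
S/k_B = ln Z + ⟨E⟩/kT = ln(1.0099) + 0.0015878/0.0351 = 0.0098513 + 0.045236 = 0.0551.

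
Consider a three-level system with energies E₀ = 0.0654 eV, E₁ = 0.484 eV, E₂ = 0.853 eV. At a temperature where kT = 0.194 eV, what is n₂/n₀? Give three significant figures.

0.0173

n₂/n₀ = exp[−(E₂−E₀)/kT] = exp(−(0.7876 eV)/(0.194 eV)) = exp(-4.0598) = 0.0173.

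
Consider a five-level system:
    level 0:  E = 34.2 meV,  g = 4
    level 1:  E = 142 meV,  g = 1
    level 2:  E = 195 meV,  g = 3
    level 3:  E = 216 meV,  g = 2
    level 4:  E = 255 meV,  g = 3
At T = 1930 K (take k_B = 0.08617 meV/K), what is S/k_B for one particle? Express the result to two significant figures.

k_BT = 0.08617 × 1930 K = 166.3 meV.
Eᵢ/kT = 0.2057, 0.8539, 1.173, 1.299, 1.533.
Z = Σ gᵢe^(−Eᵢ/kT) = 4·e^(−0.2057) + 1·e^(−0.8539) + 3·e^(−1.173) + 2·e^(−1.299) + 3·e^(−1.533) = 3.256 + 0.4258 + 0.9283 + 0.5456 + 0.6477 = 5.803.
⟨E⟩ = Σ EᵢPᵢ = 109.6 meV.
S/k_B = ln Z + ⟨E⟩/kT = ln(5.803) + 109.6/166.3 = 1.758 + 0.6590 = 2.4.

2.4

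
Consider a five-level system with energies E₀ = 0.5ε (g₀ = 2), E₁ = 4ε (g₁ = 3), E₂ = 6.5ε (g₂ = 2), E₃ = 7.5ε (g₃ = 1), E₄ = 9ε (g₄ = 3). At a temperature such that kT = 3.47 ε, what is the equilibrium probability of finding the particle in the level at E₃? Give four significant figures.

Eᵢ/kT = 0.144092, 1.15274, 1.87320, 2.16138, 2.59366.
Z = Σ gᵢe^(−Eᵢ/kT) = 2·e^(−0.144092) + 3·e^(−1.15274) + 2·e^(−1.87320) + 1·e^(−2.16138) + 3·e^(−2.59366) = 1.73162 + 0.947311 + 0.307263 + 0.115166 + 0.224238 = 3.32560.
P₃ = g₃ e^(−E₃/kT) / Z = 0.115166/3.32560 = 0.03463.

0.03463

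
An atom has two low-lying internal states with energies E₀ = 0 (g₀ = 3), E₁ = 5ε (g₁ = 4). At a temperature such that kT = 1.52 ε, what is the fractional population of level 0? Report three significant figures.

0.953

Eᵢ/kT = 0, 3.2895.
Z = Σ gᵢe^(−Eᵢ/kT) = 3·e^(−0) + 4·e^(−3.2895) = 3.0000 + 0.14909 = 3.1491.
P₀ = g₀ e^(−E₀/kT) / Z = 3.0000/3.1491 = 0.953.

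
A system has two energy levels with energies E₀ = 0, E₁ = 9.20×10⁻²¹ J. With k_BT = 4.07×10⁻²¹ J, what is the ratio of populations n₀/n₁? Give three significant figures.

n₀/n₁ = exp[−(E₀−E₁)/kT] = exp(−(-9.20 ×10⁻²¹ J)/(4.07 ×10⁻²¹ J)) = exp(2.2604) = 9.59.

9.59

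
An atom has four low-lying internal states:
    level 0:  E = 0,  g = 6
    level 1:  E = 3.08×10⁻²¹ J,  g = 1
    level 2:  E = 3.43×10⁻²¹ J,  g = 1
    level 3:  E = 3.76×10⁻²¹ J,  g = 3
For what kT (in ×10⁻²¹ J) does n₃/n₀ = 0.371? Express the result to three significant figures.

12.6 ×10⁻²¹ J

n₃/n₀ = (g₃/g₀) exp[−(E₃−E₀)/kT] = 0.371.
⇒ (E₃−E₀)/kT = ln((3/6)/0.371) = ln(1.3477) = 0.29840.
kT = 3.76 ×10⁻²¹ J / 0.29840 = 12.6 ×10⁻²¹ J.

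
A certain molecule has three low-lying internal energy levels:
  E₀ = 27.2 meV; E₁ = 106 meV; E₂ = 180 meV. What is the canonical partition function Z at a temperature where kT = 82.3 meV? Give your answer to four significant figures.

Z = 1.107

Eᵢ/kT = 0.330498, 1.28797, 2.18712.
Z = Σ e^(−Eᵢ/kT) = e^(−0.330498) + e^(−1.28797) + e^(−2.18712) = 0.718566 + 0.275830 + 0.112240 = 1.10664.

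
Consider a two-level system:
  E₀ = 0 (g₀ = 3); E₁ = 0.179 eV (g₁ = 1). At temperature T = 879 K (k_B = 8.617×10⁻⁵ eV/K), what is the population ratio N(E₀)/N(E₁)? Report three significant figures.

k_BT = 8.617×10⁻⁵ × 879 K = 0.075743 eV.
n₀/n₁ = (g₀/g₁) exp[−(E₀−E₁)/kT] = (3/1) × exp(−(-0.179 eV)/(0.075743 eV)) = (3/1) × exp(2.3633) = 31.9.

31.9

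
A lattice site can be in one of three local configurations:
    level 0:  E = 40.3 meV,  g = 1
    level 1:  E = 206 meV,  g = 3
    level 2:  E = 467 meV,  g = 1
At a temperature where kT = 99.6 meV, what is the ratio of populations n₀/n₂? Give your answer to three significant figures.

72.5

n₀/n₂ = (g₀/g₂) exp[−(E₀−E₂)/kT] = (1/1) × exp(−(-426.7 meV)/(99.6 meV)) = (1/1) × exp(4.2841) = 72.5.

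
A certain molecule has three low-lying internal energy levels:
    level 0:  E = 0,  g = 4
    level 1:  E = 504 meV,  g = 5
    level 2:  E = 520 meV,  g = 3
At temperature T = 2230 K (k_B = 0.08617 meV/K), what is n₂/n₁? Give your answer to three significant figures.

0.552

k_BT = 0.08617 × 2230 K = 192.16 meV.
n₂/n₁ = (g₂/g₁) exp[−(E₂−E₁)/kT] = (3/5) × exp(−(16 meV)/(192.16 meV)) = (3/5) × exp(-0.083264) = 0.552.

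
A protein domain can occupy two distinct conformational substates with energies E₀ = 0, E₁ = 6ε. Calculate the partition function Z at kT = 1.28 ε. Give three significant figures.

Eᵢ/kT = 0, 4.6875.
Z = Σ e^(−Eᵢ/kT) = e^(−0) + e^(−4.6875) = 1.0000 + 0.0092097 = 1.0092.

Z = 1.01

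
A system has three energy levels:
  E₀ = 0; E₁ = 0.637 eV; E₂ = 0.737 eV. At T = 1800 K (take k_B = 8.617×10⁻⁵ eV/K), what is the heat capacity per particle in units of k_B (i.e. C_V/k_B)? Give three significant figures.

0.450

k_BT = 8.617×10⁻⁵ × 1800 K = 0.15511 eV.
Eᵢ/kT = 0, 4.1068, 4.7515.
Z = Σ e^(−Eᵢ/kT) = e^(−0) + e^(−4.1068) + e^(−4.7515) = 1.0000 + 0.016460 + 0.0086387 = 1.0251.
⟨E⟩ = 0.016439 eV, ⟨E²⟩ = 0.011093 eV².
C_V/k_B = (⟨E²⟩ − ⟨E⟩²)/(kT)² = (0.011093 − 0.00027024)/0.024059 = 0.450.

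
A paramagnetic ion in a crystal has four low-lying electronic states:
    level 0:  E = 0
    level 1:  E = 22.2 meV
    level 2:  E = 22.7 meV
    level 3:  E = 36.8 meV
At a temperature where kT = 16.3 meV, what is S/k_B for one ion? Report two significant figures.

1.1

Eᵢ/kT = 0, 1.362, 1.393, 2.258.
Z = Σ e^(−Eᵢ/kT) = e^(−0) + e^(−1.362) + e^(−1.393) + e^(−2.258) = 1.000 + 0.2561 + 0.2483 + 0.1046 = 1.609.
⟨E⟩ = Σ EᵢPᵢ = 9.429 meV.
S/k_B = ln Z + ⟨E⟩/kT = ln(1.609) + 9.429/16.3 = 0.4756 + 0.5785 = 1.1.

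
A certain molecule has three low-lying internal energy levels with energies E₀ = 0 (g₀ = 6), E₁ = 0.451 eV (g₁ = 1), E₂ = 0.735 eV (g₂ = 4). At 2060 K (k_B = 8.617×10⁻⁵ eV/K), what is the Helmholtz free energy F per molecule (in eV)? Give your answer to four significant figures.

k_BT = 8.617×10⁻⁵ × 2060 K = 0.177510 eV.
Eᵢ/kT = 0, 2.54070, 4.14061.
Z = Σ gᵢe^(−Eᵢ/kT) = 6·e^(−0) + 1·e^(−2.54070) + 4·e^(−4.14061) = 6.00000 + 0.0788112 + 0.0636526 = 6.14246.
F = −kT ln Z = −0.177510 × ln(6.14246) = −0.177510 × 1.81523 = -0.3222 eV.

-0.3222 eV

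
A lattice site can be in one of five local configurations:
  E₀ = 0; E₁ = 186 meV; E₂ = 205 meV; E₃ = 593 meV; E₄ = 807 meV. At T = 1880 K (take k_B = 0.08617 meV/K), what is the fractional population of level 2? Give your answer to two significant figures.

k_BT = 0.08617 × 1880 K = 162.0 meV.
Eᵢ/kT = 0, 1.148, 1.265, 3.660, 4.981.
Z = Σ e^(−Eᵢ/kT) = e^(−0) + e^(−1.148) + e^(−1.265) + e^(−3.660) + e^(−4.981) = 1.000 + 0.3173 + 0.2822 + 0.02573 + 0.006867 = 1.632.
P₂ = e^(−E₂/kT) / Z = 0.2822/1.632 = 0.17.

0.17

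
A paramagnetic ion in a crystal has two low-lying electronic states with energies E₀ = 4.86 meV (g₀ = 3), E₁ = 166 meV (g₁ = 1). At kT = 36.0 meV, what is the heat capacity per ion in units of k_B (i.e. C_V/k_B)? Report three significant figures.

0.0754

Eᵢ/kT = 0.13500, 4.6111.
Z = Σ gᵢe^(−Eᵢ/kT) = 3·e^(−0.13500) + 1·e^(−4.6111) = 2.6211 + 0.0099409 = 2.6310.
⟨E⟩ = 5.4689 meV, ⟨E²⟩ = 127.65 meV².
C_V/k_B = (⟨E²⟩ − ⟨E⟩²)/(kT)² = (127.65 − 29.909)/1296.0 = 0.0754.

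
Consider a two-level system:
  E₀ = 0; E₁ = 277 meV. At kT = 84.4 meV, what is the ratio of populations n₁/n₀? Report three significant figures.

n₁/n₀ = exp[−(E₁−E₀)/kT] = exp(−(277 meV)/(84.4 meV)) = exp(-3.2820) = 0.0376.

0.0376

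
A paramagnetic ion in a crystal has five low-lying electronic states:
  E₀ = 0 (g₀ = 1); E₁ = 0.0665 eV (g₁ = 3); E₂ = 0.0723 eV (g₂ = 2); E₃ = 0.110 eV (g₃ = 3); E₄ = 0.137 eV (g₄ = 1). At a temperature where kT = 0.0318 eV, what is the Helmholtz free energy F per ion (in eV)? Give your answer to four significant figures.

-0.01658 eV

Eᵢ/kT = 0, 2.09119, 2.27358, 3.45912, 4.30818.
Z = Σ gᵢe^(−Eᵢ/kT) = 1·e^(−0) + 3·e^(−2.09119) + 2·e^(−2.27358) + 3·e^(−3.45912) + 1·e^(−4.30818) = 1.00000 + 0.370620 + 0.205886 + 0.0943723 + 0.0134580 = 1.68434.
F = −kT ln Z = −0.0318 × ln(1.68434) = −0.0318 × 0.521374 = -0.01658 eV.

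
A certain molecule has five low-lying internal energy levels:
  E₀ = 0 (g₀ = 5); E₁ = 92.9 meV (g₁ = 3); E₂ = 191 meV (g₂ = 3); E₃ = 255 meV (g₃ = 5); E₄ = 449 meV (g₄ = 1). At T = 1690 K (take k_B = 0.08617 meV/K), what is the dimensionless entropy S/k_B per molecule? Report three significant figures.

k_BT = 0.08617 × 1690 K = 145.63 meV.
Eᵢ/kT = 0, 0.63792, 1.3115, 1.7510, 3.0832.
Z = Σ gᵢe^(−Eᵢ/kT) = 5·e^(−0) + 3·e^(−0.63792) + 3·e^(−1.3115) + 5·e^(−1.7510) + 1·e^(−3.0832) = 5.0000 + 1.5852 + 0.80825 + 0.86800 + 0.045812 = 8.3073.
⟨E⟩ = Σ EᵢPᵢ = 65.430 meV.
S/k_B = ln Z + ⟨E⟩/kT = ln(8.3073) + 65.430/145.63 = 2.1171 + 0.44929 = 2.57.

2.57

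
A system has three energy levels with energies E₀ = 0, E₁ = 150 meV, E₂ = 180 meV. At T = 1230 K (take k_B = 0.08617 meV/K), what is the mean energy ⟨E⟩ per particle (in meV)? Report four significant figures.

48.65 meV

k_BT = 0.08617 × 1230 K = 105.989 meV.
Eᵢ/kT = 0, 1.41524, 1.69829.
Z = Σ e^(−Eᵢ/kT) = e^(−0) + e^(−1.41524) + e^(−1.69829) = 1.00000 + 0.242867 + 0.182996 = 1.42586.
⟨E⟩ = Σ Eᵢ e^(−Eᵢ/kT) / Z = (0·1.00000 + 150·0.242867 + 180·0.182996) / 1.42586 = 48.65 meV.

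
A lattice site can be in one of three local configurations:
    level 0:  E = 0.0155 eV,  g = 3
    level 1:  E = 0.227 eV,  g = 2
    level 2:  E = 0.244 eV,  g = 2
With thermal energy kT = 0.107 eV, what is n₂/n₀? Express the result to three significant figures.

n₂/n₀ = (g₂/g₀) exp[−(E₂−E₀)/kT] = (2/3) × exp(−(0.2285 eV)/(0.107 eV)) = (2/3) × exp(-2.1355) = 0.0788.

0.0788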